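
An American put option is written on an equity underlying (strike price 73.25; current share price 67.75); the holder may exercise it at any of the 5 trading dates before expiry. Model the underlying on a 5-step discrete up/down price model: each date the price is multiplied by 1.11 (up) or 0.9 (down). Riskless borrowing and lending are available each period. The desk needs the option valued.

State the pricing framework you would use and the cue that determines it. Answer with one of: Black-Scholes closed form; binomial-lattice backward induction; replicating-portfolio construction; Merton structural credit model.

framework: binomial-lattice backward induction

Key observation: the defining feature is the embedded early-exercise option across 5 discrete dates on the spot-67.75 tree; pricing the strike-73.25 put means working backward with an exercise test at every node.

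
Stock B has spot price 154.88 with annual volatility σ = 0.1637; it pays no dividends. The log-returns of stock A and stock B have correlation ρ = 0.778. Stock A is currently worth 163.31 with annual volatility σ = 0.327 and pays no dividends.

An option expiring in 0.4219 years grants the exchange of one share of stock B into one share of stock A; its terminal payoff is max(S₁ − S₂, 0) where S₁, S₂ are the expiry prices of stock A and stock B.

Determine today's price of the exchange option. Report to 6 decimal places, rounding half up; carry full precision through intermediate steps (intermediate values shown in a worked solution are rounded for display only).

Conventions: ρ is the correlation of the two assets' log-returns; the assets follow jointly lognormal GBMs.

σ_eff = √(σ₁² + σ₂² − 2ρσ₁σ₂) = √(0.327² + 0.1637² − 2·0.778·0.327·0.1637) = 0.224576
d₁ = (ln(S₁/S₂) + (q₂ − q₁ + σ_eff²/2)T) / (σ_eff√T) = (ln(163.31/154.88) + (0.0 − 0.0 + 0.025217)·0.4219) / 0.145870 = 0.436269
d₂ = d₁ − σ_eff√T = 0.436269 − 0.145870 = 0.290398
N(d₁) = 0.668679,  N(d₂) = 0.614244
V = S₁·e^{−q₁T}·N(d₁) − S₂·e^{−q₂T}·N(d₂) = 109.201988 − 95.134149 = 14.067839
Key observation: r never enters — measured in units of stock B, the claim is a call on S₁/S₂ struck at 1, so only the dividend yields and σ_eff matter.

exchange price = 14.067839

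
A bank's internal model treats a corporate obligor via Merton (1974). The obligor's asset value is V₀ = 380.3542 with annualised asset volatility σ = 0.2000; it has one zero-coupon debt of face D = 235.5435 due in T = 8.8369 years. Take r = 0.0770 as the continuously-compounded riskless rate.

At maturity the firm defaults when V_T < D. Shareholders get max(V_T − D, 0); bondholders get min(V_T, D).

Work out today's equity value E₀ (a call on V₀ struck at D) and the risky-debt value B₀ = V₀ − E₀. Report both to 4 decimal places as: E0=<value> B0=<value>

E0=262.2614 B0=118.0928

Work the structural quantities from V₀ = 380.3542 against face 235.5435:
d₁ = [ln(V₀/D) + (r + σ²/2)T] / (σ√T)
   = [ln(380.3542/235.5435) + (0.0770 + 0.5·0.2000²)·8.8369] / (0.2000·√8.8369)
   = [0.479207 + 0.857179] / 0.594538 = 2.247771
d₂ = d₁ − σ√T = 2.247771 − 0.594538 = 1.653233
N(d₁) = 0.987705,  N(d₂) = 0.950858,  e^(−rT) = 0.506393
E₀ = V₀·N(d₁) − D·e^(−rT)·N(d₂)
   = 380.3542·0.987705 − 235.5435·0.506393·0.950858 = 262.261420
B₀ = V₀ − E₀ = 380.3542 − 262.261420 = 118.092780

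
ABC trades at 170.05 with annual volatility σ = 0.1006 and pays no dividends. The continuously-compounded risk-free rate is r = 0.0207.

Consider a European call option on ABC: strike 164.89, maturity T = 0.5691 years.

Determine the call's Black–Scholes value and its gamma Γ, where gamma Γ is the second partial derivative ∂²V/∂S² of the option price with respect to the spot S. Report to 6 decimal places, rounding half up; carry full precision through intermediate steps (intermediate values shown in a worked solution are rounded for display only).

σ√T = 0.1006·√0.5691 = 0.075891
d₁ = (ln(S/K) + (r+σ²/2)T) / (σ√T) = (ln(170.05/164.89) + (0.0207+0.1006²/2)·0.5691) / 0.075891 = (0.030814 + 0.014660) / 0.075891 = 0.599199
d₂ = d₁ − σ√T = 0.599199 − 0.075891 = 0.523308
e^{−rT} = 0.988289
N(d₁) = 0.725480,  N(d₂) = 0.699620
Call price V = S·N(d₁) − K·e^{−rT}·N(d₂) = 123.367876 − 114.009331 = 9.358545
φ(d₁) = (1/√(2π))·e^{−d₁²/2} = 0.333385
Γ = φ(d₁) / (S·σ·√T) = 0.025833

price = 9.358545
Γ = 0.025833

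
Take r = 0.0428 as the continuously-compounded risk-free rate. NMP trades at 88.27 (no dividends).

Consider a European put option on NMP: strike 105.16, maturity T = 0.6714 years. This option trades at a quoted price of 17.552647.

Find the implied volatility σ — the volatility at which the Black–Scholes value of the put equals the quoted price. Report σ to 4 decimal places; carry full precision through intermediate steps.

sigma = 0.2879

At σ = 0.2879 the Black–Scholes value reproduces the quote:
σ√T = 0.2879·√0.6714 = 0.235902
d₁ = (ln(S/K) + (r+σ²/2)T) / (σ√T) = (ln(88.27/105.16) + (0.0428+0.2879²/2)·0.6714) / 0.235902 = (-0.175083 + 0.056561) / 0.235902 = -0.502419
d₂ = d₁ − σ√T = -0.502419 − 0.235902 = -0.738321
e^{−rT} = 0.971673
N(−d₁) = 0.692314,  N(−d₂) = 0.769840
V = K·e^{−rT}·N(−d₂) − S·N(−d₁) = 78.663164 − 61.110517 = 17.552647 (equal to the quote); since ∂V/∂σ > 0 for all σ, the implied volatility is unique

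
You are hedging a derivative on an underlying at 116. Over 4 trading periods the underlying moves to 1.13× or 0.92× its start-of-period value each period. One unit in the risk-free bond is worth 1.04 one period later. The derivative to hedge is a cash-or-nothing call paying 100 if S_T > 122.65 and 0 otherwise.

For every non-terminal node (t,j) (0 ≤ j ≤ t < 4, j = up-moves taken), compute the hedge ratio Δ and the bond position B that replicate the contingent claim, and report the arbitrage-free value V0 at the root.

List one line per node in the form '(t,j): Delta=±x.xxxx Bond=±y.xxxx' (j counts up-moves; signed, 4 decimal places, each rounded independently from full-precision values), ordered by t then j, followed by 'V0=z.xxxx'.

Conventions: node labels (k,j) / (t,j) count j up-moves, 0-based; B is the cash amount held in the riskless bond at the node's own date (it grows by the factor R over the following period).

(0,0): Delta=1.1491 Bond=-66.0773
(1,0): Delta=2.0206 Bond=-161.7299
(1,1): Delta=0.6169 Bond=1.0367
(2,0): Delta=2.6649 Bond=-231.4535
(2,1): Delta=1.6272 Bond=-120.7584
(2,2): Delta=0.0000 Bond=92.4556
(3,0): Delta=0.0000 Bond=0.0000
(3,1): Delta=4.2921 Bond=-421.2454
(3,2): Delta=0.0000 Bond=96.1538
(3,3): Delta=0.0000 Bond=96.1538
V0=67.2166

No-arbitrage ⇒ martingale measure with p* = (R−d)/(u−d) = 0.5714.
At maturity the claim pays: V(4,0)=0.0000, V(4,1)=0.0000, V(4,2)=100.0000, V(4,3)=100.0000, V(4,4)=100.0000
(3,0): S=90.3278. Δ = (V_up−V_dn)/(S_up−S_dn) = (0.0000−0.0000)/(102.0704−83.1016) = 0.0000. V = [p*·0.0000 + (1−p*)·0.0000]/1.04 = 0.0000. B = V − Δ·S = 0.0000.
(3,1): S=110.9461. Δ = (V_up−V_dn)/(S_up−S_dn) = (100.0000−0.0000)/(125.3691−102.0704) = 4.2921. V = [p*·100.0000 + (1−p*)·0.0000]/1.04 = 54.9451. B = V − Δ·S = -421.2454.
(3,2): S=136.2708. Δ = (V_up−V_dn)/(S_up−S_dn) = (100.0000−100.0000)/(153.9860−125.3691) = 0.0000. V = [p*·100.0000 + (1−p*)·100.0000]/1.04 = 96.1538. B = V − Δ·S = 96.1538.
(3,3): S=167.3761. Δ = (V_up−V_dn)/(S_up−S_dn) = (100.0000−100.0000)/(189.1349−153.9860) = 0.0000. V = [p*·100.0000 + (1−p*)·100.0000]/1.04 = 96.1538. B = V − Δ·S = 96.1538.
(2,0): S=98.1824. Δ = (V_up−V_dn)/(S_up−S_dn) = (54.9451−0.0000)/(110.9461−90.3278) = 2.6649. V = [p*·54.9451 + (1−p*)·0.0000]/1.04 = 30.1896. B = V − Δ·S = -231.4535.
(2,1): S=120.5936. Δ = (V_up−V_dn)/(S_up−S_dn) = (96.1538−54.9451)/(136.2708−110.9461) = 1.6272. V = [p*·96.1538 + (1−p*)·54.9451]/1.04 = 75.4740. B = V − Δ·S = -120.7584.
(2,2): S=148.1204. Δ = (V_up−V_dn)/(S_up−S_dn) = (96.1538−96.1538)/(167.3761−136.2708) = 0.0000. V = [p*·96.1538 + (1−p*)·96.1538]/1.04 = 92.4556. B = V − Δ·S = 92.4556.
(1,0): S=106.7200. Δ = (V_up−V_dn)/(S_up−S_dn) = (75.4740−30.1896)/(120.5936−98.1824) = 2.0206. V = [p*·75.4740 + (1−p*)·30.1896]/1.04 = 53.9100. B = V − Δ·S = -161.7299.
(1,1): S=131.0800. Δ = (V_up−V_dn)/(S_up−S_dn) = (92.4556−75.4740)/(148.1204−120.5936) = 0.6169. V = [p*·92.4556 + (1−p*)·75.4740]/1.04 = 81.9017. B = V − Δ·S = 1.0367.
(0,0): S=116.0000. Δ = (V_up−V_dn)/(S_up−S_dn) = (81.9017−53.9100)/(131.0800−106.7200) = 1.1491. V = [p*·81.9017 + (1−p*)·53.9100]/1.04 = 67.2166. B = V − Δ·S = -66.0773.
Verification: the root portfolio costs Δ(0,0)·S0 + B(0,0) = 67.2166, matching V0.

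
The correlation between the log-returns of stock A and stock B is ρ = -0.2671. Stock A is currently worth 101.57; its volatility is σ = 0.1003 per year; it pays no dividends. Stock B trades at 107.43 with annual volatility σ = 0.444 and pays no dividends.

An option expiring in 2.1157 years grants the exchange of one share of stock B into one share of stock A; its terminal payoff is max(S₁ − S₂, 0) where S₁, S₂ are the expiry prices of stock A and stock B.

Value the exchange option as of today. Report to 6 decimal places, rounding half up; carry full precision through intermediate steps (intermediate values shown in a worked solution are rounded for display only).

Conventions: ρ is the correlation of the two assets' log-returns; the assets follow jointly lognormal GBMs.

σ_eff = √(σ₁² + σ₂² − 2ρσ₁σ₂) = √(0.1003² + 0.444² − 2·-0.2671·0.1003·0.444) = 0.480610
d₁ = (ln(S₁/S₂) + (q₂ − q₁ + σ_eff²/2)T) / (σ_eff√T) = (ln(101.57/107.43) + (0.0 − 0.0 + 0.115493)·2.1157) / 0.699068 = 0.269297
d₂ = d₁ − σ_eff√T = 0.269297 − 0.699068 = -0.429771
N(d₁) = 0.606149,  N(d₂) = 0.333681
V = S₁·e^{−q₁T}·N(d₁) − S₂·e^{−q₂T}·N(d₂) = 61.566597 − 35.847350 = 25.719247
Key observation: r never enters — measured in units of stock B, the claim is a call on S₁/S₂ struck at 1, so only the dividend yields and σ_eff matter.

exchange price = 25.719247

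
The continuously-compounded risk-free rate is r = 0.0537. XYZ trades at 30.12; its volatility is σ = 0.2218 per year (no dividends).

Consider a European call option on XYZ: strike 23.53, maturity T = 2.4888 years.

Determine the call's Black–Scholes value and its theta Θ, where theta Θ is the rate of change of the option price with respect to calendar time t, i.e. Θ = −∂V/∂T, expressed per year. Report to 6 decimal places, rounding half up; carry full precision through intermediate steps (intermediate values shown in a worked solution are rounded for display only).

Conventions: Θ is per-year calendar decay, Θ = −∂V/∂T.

price = 10.140273
Θ = -1.286388

σ√T = 0.2218·√2.4888 = 0.349910
d₁ = (ln(S/K) + (r+σ²/2)T) / (σ√T) = (ln(30.12/23.53) + (0.0537+0.2218²/2)·2.4888) / 0.349910 = (0.246913 + 0.194867) / 0.349910 = 1.262554
d₂ = d₁ − σ√T = 1.262554 − 0.349910 = 0.912643
e^{−rT} = 0.874897
N(d₁) = 0.896625,  N(d₂) = 0.819285
Call price V = S·N(d₁) − K·e^{−rT}·N(d₂) = 27.006350 − 16.866077 = 10.140273
φ(d₁) = (1/√(2π))·e^{−d₁²/2} = 0.179791
Θ = −S·φ(d₁)·σ/(2√T) − r·K·e^{−rT}·N(d₂) = −0.380680 − 0.905708 = -1.286388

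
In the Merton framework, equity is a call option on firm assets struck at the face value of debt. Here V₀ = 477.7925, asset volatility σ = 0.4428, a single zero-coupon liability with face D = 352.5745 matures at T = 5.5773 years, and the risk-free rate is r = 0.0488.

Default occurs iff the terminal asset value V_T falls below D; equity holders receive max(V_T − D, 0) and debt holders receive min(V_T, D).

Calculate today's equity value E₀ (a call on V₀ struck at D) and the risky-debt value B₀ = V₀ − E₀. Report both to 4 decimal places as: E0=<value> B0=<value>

E0=272.9167 B0=204.8758

Apply the equity-as-call identities (strike 352.5745, horizon 5.5773 years):
d₁ = [ln(V₀/D) + (r + σ²/2)T] / (σ√T)
   = [ln(477.7925/352.5745) + (0.0488 + 0.5·0.4428²)·5.5773] / (0.4428·√5.5773)
   = [0.303915 + 0.818948] / 1.045730 = 1.073759
d₂ = d₁ − σ√T = 1.073759 − 1.045730 = 0.028029
N(d₁) = 0.858535,  N(d₂) = 0.511181,  e^(−rT) = 0.761723
E₀ = V₀·N(d₁) − D·e^(−rT)·N(d₂)
   = 477.7925·0.858535 − 352.5745·0.761723·0.511181 = 272.916686
B₀ = V₀ − E₀ = 477.7925 − 272.916686 = 204.875814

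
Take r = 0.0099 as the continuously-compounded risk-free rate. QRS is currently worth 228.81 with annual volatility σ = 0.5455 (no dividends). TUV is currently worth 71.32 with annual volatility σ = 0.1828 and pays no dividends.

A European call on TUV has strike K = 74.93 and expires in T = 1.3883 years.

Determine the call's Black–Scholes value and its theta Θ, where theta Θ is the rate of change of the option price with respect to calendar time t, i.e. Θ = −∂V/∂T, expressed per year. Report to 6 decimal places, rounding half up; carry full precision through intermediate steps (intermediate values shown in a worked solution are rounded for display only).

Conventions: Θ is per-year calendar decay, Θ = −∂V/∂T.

price = 5.018496
Θ = -2.490537

σ√T = 0.1828·√1.3883 = 0.215386
d₁ = (ln(S/K) + (r+σ²/2)T) / (σ√T) = (ln(71.32/74.93) + (0.0099+0.1828²/2)·1.3883) / 0.215386 = (-0.049378 + 0.036940) / 0.215386 = -0.057746
d₂ = d₁ − σ√T = -0.057746 − 0.215386 = -0.273133
e^{−rT} = 0.986350
N(d₁) = 0.476975,  N(d₂) = 0.392376
Call price V = S·N(d₁) − K·e^{−rT}·N(d₂) = 34.017880 − 28.999383 = 5.018496
φ(d₁) = (1/√(2π))·e^{−d₁²/2} = 0.398278
Θ = −S·φ(d₁)·σ/(2√T) − r·K·e^{−rT}·N(d₂) = −2.203443 − 0.287094 = -2.490537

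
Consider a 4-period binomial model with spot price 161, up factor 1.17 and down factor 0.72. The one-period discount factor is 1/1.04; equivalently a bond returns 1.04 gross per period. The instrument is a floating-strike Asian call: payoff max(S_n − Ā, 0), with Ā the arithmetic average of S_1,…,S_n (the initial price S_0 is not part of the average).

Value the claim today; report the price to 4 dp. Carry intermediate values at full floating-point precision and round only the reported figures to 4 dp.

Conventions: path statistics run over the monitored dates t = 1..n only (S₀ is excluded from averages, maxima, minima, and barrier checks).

price = 18.3506

Under the martingale measure an up-move has probability p* = 0.7111; value the claim as the probability-weighted average of per-path payoffs, discounted 4 periods at R = 1.04.
Enumerate all 2^4 = 16 price paths (U = up ×1.17, D = down ×0.72); each path with k up-moves has probability p*^k·(1−p*)^(4−k).
DDDD: Ā=75.6856, payoff=0.0000, prob=0.006965
UDDD: Ā=122.9890, payoff=0.0000, prob=0.017145
DUDD: Ā=104.8765, payoff=0.0000, prob=0.017145
UUDD: Ā=170.4244, payoff=0.0000, prob=0.042202
DDUD: Ā=91.8355, payoff=0.0000, prob=0.017145
UDUD: Ā=149.2327, payoff=0.0000, prob=0.042202
DUUD: Ā=131.1202, payoff=0.0000, prob=0.042202
UUUD: Ā=213.0704, payoff=0.0000, prob=0.103883
DDDU: Ā=82.4460, payoff=0.0000, prob=0.017145
UDDU: Ā=133.9748, payoff=0.0000, prob=0.042202
DUDU: Ā=115.8623, payoff=0.0000, prob=0.042202
UUDU: Ā=188.2762, payoff=0.0000, prob=0.103883
DDUU: Ā=102.8213, payoff=11.4304, prob=0.042202
UDUU: Ā=167.0846, payoff=18.5744, prob=0.103883
DUUU: Ā=148.9721, payoff=36.6869, prob=0.103883
UUUU: Ā=242.0796, payoff=59.6162, prob=0.255711
Price = Σ prob·payoff / R^4 = 21.467628 / 1.169859 = 18.3506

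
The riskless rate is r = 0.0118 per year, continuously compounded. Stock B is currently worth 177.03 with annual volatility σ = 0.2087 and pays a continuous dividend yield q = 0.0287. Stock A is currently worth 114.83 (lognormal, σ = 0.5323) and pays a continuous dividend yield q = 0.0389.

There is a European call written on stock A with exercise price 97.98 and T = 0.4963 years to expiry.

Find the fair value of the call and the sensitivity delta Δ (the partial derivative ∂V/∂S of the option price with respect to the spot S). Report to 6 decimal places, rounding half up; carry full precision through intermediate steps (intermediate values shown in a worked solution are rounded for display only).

price = 24.374195
Δ = 0.703574

σ√T = 0.5323·√0.4963 = 0.374998
d₁ = (ln(S/K) + (r−q+σ²/2)T) / (σ√T) = (ln(114.83/97.98) + (0.0118−0.0389+0.5323²/2)·0.4963) / 0.374998 = (0.158689 + 0.056862) / 0.374998 = 0.574807
d₂ = d₁ − σ√T = 0.574807 − 0.374998 = 0.199809
e^{−rT} = 0.994161
e^{−qT} = 0.980879
N(d₁) = 0.717289,  N(d₂) = 0.579185
Call price V = S·e^{−qT}·N(d₁) − K·e^{−rT}·N(d₂) = 80.791388 − 56.417192 = 24.374195
Δ = e^{−qT}·N(d₁) = 0.703574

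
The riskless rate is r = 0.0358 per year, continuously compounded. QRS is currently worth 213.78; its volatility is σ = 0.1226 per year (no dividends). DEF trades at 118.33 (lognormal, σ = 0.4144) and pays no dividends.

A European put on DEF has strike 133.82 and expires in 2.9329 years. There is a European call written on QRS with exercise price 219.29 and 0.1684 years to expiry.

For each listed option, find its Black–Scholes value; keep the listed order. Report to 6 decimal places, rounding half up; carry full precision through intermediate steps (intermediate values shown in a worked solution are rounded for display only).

[DEF put K=133.82]
σ√T = 0.4144·√2.9329 = 0.709689
d₁ = (ln(S/K) + (r+σ²/2)T) / (σ√T) = (ln(118.33/133.82) + (0.0358+0.4144²/2)·2.9329) / 0.709689 = (-0.123018 + 0.356827) / 0.709689 = 0.329453
d₂ = d₁ − σ√T = 0.329453 − 0.709689 = -0.380237
e^{−rT} = 0.900326
N(−d₁) = 0.370907,  N(−d₂) = 0.648115
price = K·e^{−rT}·N(−d₂) − S·N(−d₁) = 78.086011 − 43.889398 = 34.196614
[QRS call K=219.29]
σ√T = 0.1226·√0.1684 = 0.050311
d₁ = (ln(S/K) + (r+σ²/2)T) / (σ√T) = (ln(213.78/219.29) + (0.0358+0.1226²/2)·0.1684) / 0.050311 = (-0.025448 + 0.007294) / 0.050311 = -0.360823
d₂ = d₁ − σ√T = -0.360823 − 0.050311 = -0.411134
e^{−rT} = 0.993989
N(d₁) = 0.359116,  N(d₂) = 0.340487
price = S·N(d₁) − K·e^{−rT}·N(d₂) = 76.771810 − 74.216671 = 2.555138

price(DEF put K=133.82) = 34.196614
price(QRS call K=219.29) = 2.555138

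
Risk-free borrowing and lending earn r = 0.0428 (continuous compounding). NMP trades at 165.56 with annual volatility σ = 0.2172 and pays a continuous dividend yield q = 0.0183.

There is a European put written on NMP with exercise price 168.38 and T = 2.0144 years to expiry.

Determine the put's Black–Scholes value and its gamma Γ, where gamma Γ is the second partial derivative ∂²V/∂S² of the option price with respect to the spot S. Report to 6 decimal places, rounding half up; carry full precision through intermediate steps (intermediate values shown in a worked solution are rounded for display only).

σ√T = 0.2172·√2.0144 = 0.308271
d₁ = (ln(S/K) + (r−q+σ²/2)T) / (σ√T) = (ln(165.56/168.38) + (0.0428−0.0183+0.2172²/2)·2.0144) / 0.308271 = (-0.016890 + 0.096868) / 0.308271 = 0.259443
d₂ = d₁ − σ√T = 0.259443 − 0.308271 = -0.048828
e^{−rT} = 0.917396
e^{−qT} = 0.963808
N(−d₁) = 0.397647,  N(−d₂) = 0.519472
Put price V = K·e^{−rT}·N(−d₂) − S·e^{−qT}·N(−d₁) = 80.243404 − 63.451714 = 16.791690
φ(d₁) = (1/√(2π))·e^{−d₁²/2} = 0.385739
Γ = e^{−qT}·φ(d₁) / (S·σ·√T) = 0.007284

price = 16.791690
Γ = 0.007284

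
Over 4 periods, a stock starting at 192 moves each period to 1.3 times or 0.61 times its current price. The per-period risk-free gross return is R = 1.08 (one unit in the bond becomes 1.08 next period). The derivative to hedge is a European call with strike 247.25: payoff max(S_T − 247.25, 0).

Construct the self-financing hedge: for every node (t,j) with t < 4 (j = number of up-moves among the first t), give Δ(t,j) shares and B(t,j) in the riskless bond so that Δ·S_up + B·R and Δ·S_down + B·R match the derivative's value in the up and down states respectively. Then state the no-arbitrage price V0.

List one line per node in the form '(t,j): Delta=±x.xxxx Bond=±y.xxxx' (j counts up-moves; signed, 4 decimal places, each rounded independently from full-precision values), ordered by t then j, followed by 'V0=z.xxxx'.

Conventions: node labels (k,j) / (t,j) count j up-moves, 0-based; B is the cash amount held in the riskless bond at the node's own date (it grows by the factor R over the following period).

(0,0): Delta=0.5780 Bond=-60.3384
(1,0): Delta=0.0495 Bond=-3.2766
(1,1): Delta=0.6940 Bond=-94.1347
(2,0): Delta=0.0000 Bond=0.0000
(2,1): Delta=0.0604 Bond=-5.1951
(2,2): Delta=0.8332 Bond=-146.8219
(3,0): Delta=0.0000 Bond=0.0000
(3,1): Delta=0.0000 Bond=0.0000
(3,2): Delta=0.0737 Bond=-8.2370
(3,3): Delta=1.0000 Bond=-228.9352
V0=50.6289

The replicating-portfolio and risk-neutral prices coincide; use p* = (1.08−0.61)/(1.3−0.61) = 0.6812 for the latter.
Terminal payoffs: V(4,0)=0.0000, V(4,1)=0.0000, V(4,2)=0.0000, V(4,3)=10.0626, V(4,4)=301.1212
(3,0): S=43.5804. Δ = (V_up−V_dn)/(S_up−S_dn) = (0.0000−0.0000)/(56.6545−26.5840) = 0.0000. V = [p*·0.0000 + (1−p*)·0.0000]/1.08 = 0.0000. B = V − Δ·S = 0.0000.
(3,1): S=92.8762. Δ = (V_up−V_dn)/(S_up−S_dn) = (0.0000−0.0000)/(120.7390−56.6545) = 0.0000. V = [p*·0.0000 + (1−p*)·0.0000]/1.08 = 0.0000. B = V − Δ·S = 0.0000.
(3,2): S=197.9328. Δ = (V_up−V_dn)/(S_up−S_dn) = (10.0626−0.0000)/(257.3126−120.7390) = 0.0737. V = [p*·10.0626 + (1−p*)·0.0000]/1.08 = 6.3465. B = V − Δ·S = -8.2370.
(3,3): S=421.8240. Δ = (V_up−V_dn)/(S_up−S_dn) = (301.1212−10.0626)/(548.3712−257.3126) = 1.0000. V = [p*·301.1212 + (1−p*)·10.0626]/1.08 = 192.8888. B = V − Δ·S = -228.9352.
(2,0): S=71.4432. Δ = (V_up−V_dn)/(S_up−S_dn) = (0.0000−0.0000)/(92.8762−43.5804) = 0.0000. V = [p*·0.0000 + (1−p*)·0.0000]/1.08 = 0.0000. B = V − Δ·S = 0.0000.
(2,1): S=152.2560. Δ = (V_up−V_dn)/(S_up−S_dn) = (6.3465−0.0000)/(197.9328−92.8762) = 0.0604. V = [p*·6.3465 + (1−p*)·0.0000]/1.08 = 4.0028. B = V − Δ·S = -5.1951.
(2,2): S=324.4800. Δ = (V_up−V_dn)/(S_up−S_dn) = (192.8888−6.3465)/(421.8240−197.9328) = 0.8332. V = [p*·192.8888 + (1−p*)·6.3465]/1.08 = 123.5292. B = V − Δ·S = -146.8219.
(1,0): S=117.1200. Δ = (V_up−V_dn)/(S_up−S_dn) = (4.0028−0.0000)/(152.2560−71.4432) = 0.0495. V = [p*·4.0028 + (1−p*)·0.0000]/1.08 = 2.5246. B = V − Δ·S = -3.2766.
(1,1): S=249.6000. Δ = (V_up−V_dn)/(S_up−S_dn) = (123.5292−4.0028)/(324.4800−152.2560) = 0.6940. V = [p*·123.5292 + (1−p*)·4.0028]/1.08 = 79.0920. B = V − Δ·S = -94.1347.
(0,0): S=192.0000. Δ = (V_up−V_dn)/(S_up−S_dn) = (79.0920−2.5246)/(249.6000−117.1200) = 0.5780. V = [p*·79.0920 + (1−p*)·2.5246]/1.08 = 50.6289. B = V − Δ·S = -60.3384.
As a check, the time-0 holding Δ(0,0)·S0 + B(0,0) comes to 50.6289 — exactly V0.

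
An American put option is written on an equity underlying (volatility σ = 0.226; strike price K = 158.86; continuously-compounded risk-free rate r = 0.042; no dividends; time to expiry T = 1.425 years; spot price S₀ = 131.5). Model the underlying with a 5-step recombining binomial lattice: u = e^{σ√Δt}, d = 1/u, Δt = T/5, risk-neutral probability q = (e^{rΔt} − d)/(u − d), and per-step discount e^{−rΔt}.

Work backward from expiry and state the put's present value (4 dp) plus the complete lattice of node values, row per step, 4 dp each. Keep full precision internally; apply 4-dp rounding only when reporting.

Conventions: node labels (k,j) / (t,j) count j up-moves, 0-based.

Δt=0.28500  u=1.12823  d=0.88634  q=0.51966  discount=0.98810
step 5 (expiry): payoffs max(K−S,0) = 86.9258 67.2946 42.3059 10.4976 0.0000 0.0000
k=4: (k=4,j=0): S=81.1584, K−S=77.7016, hold=75.8114 ⇒ V=77.7016 exercise | (k=4,j=1): S=103.3070, K−S=55.5530, hold=53.6628 ⇒ V=55.5530 exercise | (k=4,j=2): S=131.5000, K−S=27.3600, hold=25.4698 ⇒ V=27.3600 exercise | (k=4,j=3): S=167.3871, K−S=0.0000, hold=4.9825 ⇒ V=4.9825 continue | (k=4,j=4): S=213.0679, K−S=0.0000, hold=0.0000 ⇒ V=0.0000 continue
k=3: (k=3,j=0): S=91.5654, K−S=67.2946, hold=65.4043 ⇒ V=67.2946 exercise | (k=3,j=1): S=116.5541, K−S=42.3059, hold=40.4156 ⇒ V=42.3059 exercise | (k=3,j=2): S=148.3624, K−S=10.4976, hold=15.5442 ⇒ V=15.5442 continue | (k=3,j=3): S=188.8513, K−S=0.0000, hold=2.3648 ⇒ V=2.3648 continue
k=2: (k=2,j=0): S=103.3070, K−S=55.5530, hold=53.6628 ⇒ V=55.5530 exercise | (k=2,j=1): S=131.5000, K−S=27.3600, hold=28.0611 ⇒ V=28.0611 continue | (k=2,j=2): S=167.3871, K−S=0.0000, hold=8.5920 ⇒ V=8.5920 continue
k=1: (k=1,j=0): S=116.5541, K−S=42.3059, hold=40.7756 ⇒ V=42.3059 exercise | (k=1,j=1): S=148.3624, K−S=10.4976, hold=17.7303 ⇒ V=17.7303 continue
k=0: (k=0,j=0): S=131.5000, K−S=27.3600, hold=29.1836 ⇒ V=29.1836 continue

price = 29.1836
tree:
29.1836
42.3059 17.7303
55.5530 28.0611 8.5920
67.2946 42.3059 15.5442 2.3648
77.7016 55.5530 27.3600 4.9825 0.0000
86.9258 67.2946 42.3059 10.4976 0.0000 0.0000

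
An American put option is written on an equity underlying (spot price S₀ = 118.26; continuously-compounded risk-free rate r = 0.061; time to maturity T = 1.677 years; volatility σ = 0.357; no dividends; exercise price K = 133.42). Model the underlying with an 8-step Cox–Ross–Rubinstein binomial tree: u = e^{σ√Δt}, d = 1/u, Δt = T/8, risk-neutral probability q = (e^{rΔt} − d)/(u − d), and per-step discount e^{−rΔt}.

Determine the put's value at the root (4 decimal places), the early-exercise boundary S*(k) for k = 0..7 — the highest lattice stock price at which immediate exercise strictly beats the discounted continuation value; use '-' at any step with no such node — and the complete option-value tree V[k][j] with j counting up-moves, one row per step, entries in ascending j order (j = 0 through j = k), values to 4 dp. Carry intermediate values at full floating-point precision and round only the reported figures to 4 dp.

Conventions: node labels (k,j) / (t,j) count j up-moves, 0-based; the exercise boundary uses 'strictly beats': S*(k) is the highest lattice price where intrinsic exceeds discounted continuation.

params: Δt=0.20963 u=1.17757 d=0.84921 q=0.49842 e^(-rΔt)=0.98729
t_8 payoffs: 101.4349 89.0673 71.9175 48.1364 15.1600 0.0000 0.0000 0.0000 0.0000
t_7: node(7,0) S=37.6647 payoff=95.7553 vs cont=94.0601 → 95.7553 [stop]  node(7,1) S=52.2284 payoff=81.1916 vs cont=79.4964 → 81.1916 [stop]  node(7,2) S=72.4234 payoff=60.9966 vs cont=59.3014 → 60.9966 [stop]  node(7,3) S=100.4273 payoff=32.9927 vs cont=31.2975 → 32.9927 [stop]  node(7,4) S=139.2593 payoff=0.0000 vs cont=7.5073 → 7.5073 [wait]  node(7,5) S=193.1063 payoff=0.0000 vs cont=0.0000 → 0.0000 [wait]  node(7,6) S=267.7744 payoff=0.0000 vs cont=0.0000 → 0.0000 [wait]  node(7,7) S=371.3141 payoff=0.0000 vs cont=0.0000 → 0.0000 [wait]  ⇒ S*(7)=100.4273
t_6: node(6,0) S=44.3527 payoff=89.0673 vs cont=87.3721 → 89.0673 [stop]  node(6,1) S=61.5025 payoff=71.9175 vs cont=70.2223 → 71.9175 [stop]  node(6,2) S=85.2836 payoff=48.1364 vs cont=46.4412 → 48.1364 [stop]  node(6,3) S=118.2600 payoff=15.1600 vs cont=20.0325 → 20.0325 [wait]  node(6,4) S=163.9873 payoff=0.0000 vs cont=3.7177 → 3.7177 [wait]  node(6,5) S=227.3960 payoff=0.0000 vs cont=0.0000 → 0.0000 [wait]  node(6,6) S=315.3227 payoff=0.0000 vs cont=0.0000 → 0.0000 [wait]  ⇒ S*(6)=85.2836
t_5: node(5,0) S=52.2284 payoff=81.1916 vs cont=79.4964 → 81.1916 [stop]  node(5,1) S=72.4234 payoff=60.9966 vs cont=59.3014 → 60.9966 [stop]  node(5,2) S=100.4273 payoff=32.9927 vs cont=33.6952 → 33.6952 [wait]  node(5,3) S=139.2593 payoff=0.0000 vs cont=11.7497 → 11.7497 [wait]  node(5,4) S=193.1063 payoff=0.0000 vs cont=1.8410 → 1.8410 [wait]  node(5,5) S=267.7744 payoff=0.0000 vs cont=0.0000 → 0.0000 [wait]  ⇒ S*(5)=72.4234
t_4: node(4,0) S=61.5025 payoff=71.9175 vs cont=70.2223 → 71.9175 [stop]  node(4,1) S=85.2836 payoff=48.1364 vs cont=46.7869 → 48.1364 [stop]  node(4,2) S=118.2600 payoff=15.1600 vs cont=22.4680 → 22.4680 [wait]  node(4,3) S=163.9873 payoff=0.0000 vs cont=6.7245 → 6.7245 [wait]  node(4,4) S=227.3960 payoff=0.0000 vs cont=0.9117 → 0.9117 [wait]  ⇒ S*(4)=85.2836
t_3: node(3,0) S=72.4234 payoff=60.9966 vs cont=59.3014 → 60.9966 [stop]  node(3,1) S=100.4273 payoff=32.9927 vs cont=34.8937 → 34.8937 [wait]  node(3,2) S=139.2593 payoff=0.0000 vs cont=14.4353 → 14.4353 [wait]  node(3,3) S=193.1063 payoff=0.0000 vs cont=3.7786 → 3.7786 [wait]  ⇒ S*(3)=72.4234
t_2: node(2,0) S=85.2836 payoff=48.1364 vs cont=47.3767 → 48.1364 [stop]  node(2,1) S=118.2600 payoff=15.1600 vs cont=24.3830 → 24.3830 [wait]  node(2,2) S=163.9873 payoff=0.0000 vs cont=9.0079 → 9.0079 [wait]  ⇒ S*(2)=85.2836
t_1: node(1,0) S=100.4273 payoff=32.9927 vs cont=35.8361 → 35.8361 [wait]  node(1,1) S=139.2593 payoff=0.0000 vs cont=16.5073 → 16.5073 [wait]  ⇒ S*(1)=-
t_0: node(0,0) S=118.2600 payoff=15.1600 vs cont=25.8693 → 25.8693 [wait]  ⇒ S*(0)=-

price = 25.8693
boundary = - - 85.2836 72.4234 85.2836 72.4234 85.2836 100.4273
tree:
25.8693
35.8361 16.5073
48.1364 24.3830 9.0079
60.9966 34.8937 14.4353 3.7786
71.9175 48.1364 22.4680 6.7245 0.9117
81.1916 60.9966 33.6952 11.7497 1.8410 0.0000
89.0673 71.9175 48.1364 20.0325 3.7177 0.0000 0.0000
95.7553 81.1916 60.9966 32.9927 7.5073 0.0000 0.0000 0.0000
101.4349 89.0673 71.9175 48.1364 15.1600 0.0000 0.0000 0.0000 0.0000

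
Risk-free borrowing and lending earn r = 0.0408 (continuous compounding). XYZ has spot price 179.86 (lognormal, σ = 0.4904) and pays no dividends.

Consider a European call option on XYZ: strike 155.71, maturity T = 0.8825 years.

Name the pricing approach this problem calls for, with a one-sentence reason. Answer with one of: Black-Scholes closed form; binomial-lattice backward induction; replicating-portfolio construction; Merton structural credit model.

framework: Black-Scholes closed form

Key observation: the instrument is a plain European call (strike 155.71) on a lognormal asset; the exact continuous-time formula applies directly.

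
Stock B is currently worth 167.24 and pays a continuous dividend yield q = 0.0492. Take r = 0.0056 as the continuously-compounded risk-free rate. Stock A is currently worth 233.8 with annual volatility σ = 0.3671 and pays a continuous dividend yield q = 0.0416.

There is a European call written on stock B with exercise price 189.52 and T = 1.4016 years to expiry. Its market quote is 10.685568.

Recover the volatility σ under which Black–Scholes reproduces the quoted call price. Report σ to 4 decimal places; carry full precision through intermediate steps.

sigma = 0.2883

At σ = 0.2883 the Black–Scholes value reproduces the quote:
σ√T = 0.2883·√1.4016 = 0.341316
d₁ = (ln(S/K) + (r−q+σ²/2)T) / (σ√T) = (ln(167.24/189.52) + (0.0056−0.0492+0.2883²/2)·1.4016) / 0.341316 = (-0.125065 − 0.002861) / 0.341316 = -0.374802
d₂ = d₁ − σ√T = -0.374802 − 0.341316 = -0.716119
e^{−rT} = 0.992182
e^{−qT} = 0.933365
N(d₁) = 0.353904,  N(d₂) = 0.236959
V = S·e^{−qT}·N(d₁) − K·e^{−rT}·N(d₂) = 55.242948 − 44.557381 = 10.685568 (equal to the quote); since ∂V/∂σ > 0 for all σ, the implied volatility is unique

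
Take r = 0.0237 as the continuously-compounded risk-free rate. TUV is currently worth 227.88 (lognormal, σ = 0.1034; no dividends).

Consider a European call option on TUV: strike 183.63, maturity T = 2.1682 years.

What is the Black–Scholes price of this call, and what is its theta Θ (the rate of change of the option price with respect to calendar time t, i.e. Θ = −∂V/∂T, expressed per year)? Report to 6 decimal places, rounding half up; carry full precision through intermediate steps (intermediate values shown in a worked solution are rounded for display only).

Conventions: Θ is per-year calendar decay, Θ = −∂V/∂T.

price = 53.930984
Θ = -4.538077

σ√T = 0.1034·√2.1682 = 0.152255
d₁ = (ln(S/K) + (r+σ²/2)T) / (σ√T) = (ln(227.88/183.63) + (0.0237+0.1034²/2)·2.1682) / 0.152255 = (0.215896 + 0.062977) / 0.152255 = 1.831626
d₂ = d₁ − σ√T = 1.831626 − 0.152255 = 1.679372
e^{−rT} = 0.949912
N(d₁) = 0.966496,  N(d₂) = 0.953460
Call price V = S·N(d₁) − K·e^{−rT}·N(d₂) = 220.245207 − 166.314223 = 53.930984
φ(d₁) = (1/√(2π))·e^{−d₁²/2} = 0.074544
Θ = −S·φ(d₁)·σ/(2√T) − r·K·e^{−rT}·N(d₂) = −0.596430 − 3.941647 = -4.538077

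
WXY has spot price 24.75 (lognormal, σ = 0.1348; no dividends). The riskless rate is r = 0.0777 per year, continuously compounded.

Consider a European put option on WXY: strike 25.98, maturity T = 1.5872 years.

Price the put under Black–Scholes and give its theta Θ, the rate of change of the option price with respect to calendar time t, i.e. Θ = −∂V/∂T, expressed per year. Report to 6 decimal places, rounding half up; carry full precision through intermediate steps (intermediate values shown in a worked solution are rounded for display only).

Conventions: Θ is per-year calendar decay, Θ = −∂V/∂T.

σ√T = 0.1348·√1.5872 = 0.169827
d₁ = (ln(S/K) + (r+σ²/2)T) / (σ√T) = (ln(24.75/25.98) + (0.0777+0.1348²/2)·1.5872) / 0.169827 = (-0.048502 + 0.137746) / 0.169827 = 0.525503
d₂ = d₁ − σ√T = 0.525503 − 0.169827 = 0.355677
e^{−rT} = 0.883976
N(−d₁) = 0.299617,  N(−d₂) = 0.361041
Put price V = K·e^{−rT}·N(−d₂) − S·N(−d₁) = 8.291565 − 7.415512 = 0.876053
φ(d₁) = (1/√(2π))·e^{−d₁²/2} = 0.347491
Θ = −S·φ(d₁)·σ/(2√T) + r·K·e^{−rT}·N(−d₂) = −0.460112 + 0.644255 = 0.184143

price = 0.876053
Θ = 0.184143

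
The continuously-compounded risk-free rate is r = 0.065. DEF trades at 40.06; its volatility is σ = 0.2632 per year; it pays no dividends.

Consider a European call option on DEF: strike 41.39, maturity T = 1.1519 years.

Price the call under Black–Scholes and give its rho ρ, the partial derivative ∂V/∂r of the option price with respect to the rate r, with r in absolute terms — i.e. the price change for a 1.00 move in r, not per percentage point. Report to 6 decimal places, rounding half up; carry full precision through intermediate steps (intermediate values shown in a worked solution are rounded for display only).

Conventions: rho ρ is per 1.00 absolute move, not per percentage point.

σ√T = 0.2632·√1.1519 = 0.282484
d₁ = (ln(S/K) + (r+σ²/2)T) / (σ√T) = (ln(40.06/41.39) + (0.065+0.2632²/2)·1.1519) / 0.282484 = (-0.032661 + 0.114772) / 0.282484 = 0.290675
d₂ = d₁ − σ√T = 0.290675 − 0.282484 = 0.008192
e^{−rT} = 0.927861
N(d₁) = 0.614350,  N(d₂) = 0.503268
Call price V = S·N(d₁) − K·e^{−rT}·N(d₂) = 24.610868 − 19.327585 = 5.283284
ρ = K·T·e^{−rT}·N(d₂) = 22.263445

price = 5.283284
ρ = 22.263445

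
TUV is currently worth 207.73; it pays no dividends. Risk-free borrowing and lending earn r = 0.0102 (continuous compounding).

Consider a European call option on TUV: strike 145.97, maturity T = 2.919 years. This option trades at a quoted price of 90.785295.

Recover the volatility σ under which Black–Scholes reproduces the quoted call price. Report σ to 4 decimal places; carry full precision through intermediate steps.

At σ = 0.4450 the Black–Scholes value reproduces the quote:
σ√T = 0.445·√2.919 = 0.760286
d₁ = (ln(S/K) + (r+σ²/2)T) / (σ√T) = (ln(207.73/145.97) + (0.0102+0.445²/2)·2.919) / 0.760286 = (0.352838 + 0.318791) / 0.760286 = 0.883390
d₂ = d₁ − σ√T = 0.883390 − 0.760286 = 0.123104
e^{−rT} = 0.970665
N(d₁) = 0.811487,  N(d₂) = 0.548988
V = S·N(d₁) − K·e^{−rT}·N(d₂) = 168.570250 − 77.784955 = 90.785295 (the observed quote) — the price is monotone increasing in volatility, hence this σ is the only solution

sigma = 0.4450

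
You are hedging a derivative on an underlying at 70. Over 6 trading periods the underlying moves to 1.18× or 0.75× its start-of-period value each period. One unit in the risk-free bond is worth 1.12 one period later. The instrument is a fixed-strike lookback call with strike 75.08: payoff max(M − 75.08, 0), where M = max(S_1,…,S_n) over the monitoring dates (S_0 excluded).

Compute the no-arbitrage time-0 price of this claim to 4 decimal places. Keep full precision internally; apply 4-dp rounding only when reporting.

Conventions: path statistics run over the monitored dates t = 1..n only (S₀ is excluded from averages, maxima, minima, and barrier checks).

price = 36.0954

Set p* = 0.8605 (from d < R < u); the path-dependent value is the discounted p*-expectation over all price paths.
Enumerate all 2^6 = 64 price paths (U = up ×1.18, D = down ×0.75); each path with k up-moves has probability p*^k·(1−p*)^(6−k).
DDDDDD: M=52.5000, payoff=0.0000, prob=0.000007
UDDDDD: M=82.6000, payoff=7.5200, prob=0.000046
DUDDDD: M=61.9500, payoff=0.0000, prob=0.000046
UUDDDD: M=97.4680, payoff=22.3880, prob=0.000281
DDUDDD: M=52.5000, payoff=0.0000, prob=0.000046
UDUDDD: M=82.6000, payoff=7.5200, prob=0.000281
DUUDDD: M=73.1010, payoff=0.0000, prob=0.000281
UUUDDD: M=115.0122, payoff=39.9322, prob=0.001731
DDDUDD: M=52.5000, payoff=0.0000, prob=0.000046
UDDUDD: M=82.6000, payoff=7.5200, prob=0.000281
DUDUDD: M=61.9500, payoff=0.0000, prob=0.000281
UUDUDD: M=97.4680, payoff=22.3880, prob=0.001731
DDUUDD: M=54.8257, payoff=0.0000, prob=0.000281
UDUUDD: M=86.2592, payoff=11.1792, prob=0.001731
DUUUDD: M=86.2592, payoff=11.1792, prob=0.001731
UUUUDD: M=135.7144, payoff=60.6344, prob=0.010673
DDDDUD: M=52.5000, payoff=0.0000, prob=0.000046
UDDDUD: M=82.6000, payoff=7.5200, prob=0.000281
DUDDUD: M=61.9500, payoff=0.0000, prob=0.000281
UUDDUD: M=97.4680, payoff=22.3880, prob=0.001731
DDUDUD: M=52.5000, payoff=0.0000, prob=0.000281
UDUDUD: M=82.6000, payoff=7.5200, prob=0.001731
DUUDUD: M=73.1010, payoff=0.0000, prob=0.001731
UUUDUD: M=115.0122, payoff=39.9322, prob=0.010673
DDDUUD: M=52.5000, payoff=0.0000, prob=0.000281
UDDUUD: M=82.6000, payoff=7.5200, prob=0.001731
DUDUUD: M=64.6944, payoff=0.0000, prob=0.001731
UUDUUD: M=101.7858, payoff=26.7058, prob=0.010673
DDUUUD: M=64.6944, payoff=0.0000, prob=0.001731
UDUUUD: M=101.7858, payoff=26.7058, prob=0.010673
DUUUUD: M=101.7858, payoff=26.7058, prob=0.010673
UUUUUD: M=160.1430, payoff=85.0630, prob=0.065819
DDDDDU: M=52.5000, payoff=0.0000, prob=0.000046
UDDDDU: M=82.6000, payoff=7.5200, prob=0.000281
DUDDDU: M=61.9500, payoff=0.0000, prob=0.000281
UUDDDU: M=97.4680, payoff=22.3880, prob=0.001731
DDUDDU: M=52.5000, payoff=0.0000, prob=0.000281
UDUDDU: M=82.6000, payoff=7.5200, prob=0.001731
DUUDDU: M=73.1010, payoff=0.0000, prob=0.001731
UUUDDU: M=115.0122, payoff=39.9322, prob=0.010673
DDDUDU: M=52.5000, payoff=0.0000, prob=0.000281
UDDUDU: M=82.6000, payoff=7.5200, prob=0.001731
DUDUDU: M=61.9500, payoff=0.0000, prob=0.001731
UUDUDU: M=97.4680, payoff=22.3880, prob=0.010673
DDUUDU: M=54.8257, payoff=0.0000, prob=0.001731
UDUUDU: M=86.2592, payoff=11.1792, prob=0.010673
DUUUDU: M=86.2592, payoff=11.1792, prob=0.010673
UUUUDU: M=135.7144, payoff=60.6344, prob=0.065819
DDDDUU: M=52.5000, payoff=0.0000, prob=0.000281
UDDDUU: M=82.6000, payoff=7.5200, prob=0.001731
DUDDUU: M=61.9500, payoff=0.0000, prob=0.001731
UUDDUU: M=97.4680, payoff=22.3880, prob=0.010673
DDUDUU: M=52.5000, payoff=0.0000, prob=0.001731
UDUDUU: M=82.6000, payoff=7.5200, prob=0.010673
DUUDUU: M=76.3394, payoff=1.2594, prob=0.010673
UUUDUU: M=120.1073, payoff=45.0273, prob=0.065819
DDDUUU: M=52.5000, payoff=0.0000, prob=0.001731
UDDUUU: M=82.6000, payoff=7.5200, prob=0.010673
DUDUUU: M=76.3394, payoff=1.2594, prob=0.010673
UUDUUU: M=120.1073, payoff=45.0273, prob=0.065819
DDUUUU: M=76.3394, payoff=1.2594, prob=0.010673
UDUUUU: M=120.1073, payoff=45.0273, prob=0.065819
DUUUUU: M=120.1073, payoff=45.0273, prob=0.065819
UUUUUU: M=188.9688, payoff=113.8888, prob=0.405882
Price = Σ prob·payoff / R^6 = 71.245860 / 1.973823 = 36.0954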